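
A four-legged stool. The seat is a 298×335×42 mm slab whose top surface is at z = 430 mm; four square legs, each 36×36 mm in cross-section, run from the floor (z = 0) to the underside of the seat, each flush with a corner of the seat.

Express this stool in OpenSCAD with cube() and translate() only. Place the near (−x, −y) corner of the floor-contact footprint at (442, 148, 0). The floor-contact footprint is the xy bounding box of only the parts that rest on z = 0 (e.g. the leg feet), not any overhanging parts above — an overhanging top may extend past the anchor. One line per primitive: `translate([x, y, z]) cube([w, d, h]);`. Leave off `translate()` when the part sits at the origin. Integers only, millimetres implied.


translate([442, 148, 388]) cube([298, 335, 42]);
translate([442, 148, 0]) cube([36, 36, 388]);
translate([704, 148, 0]) cube([36, 36, 388]);
translate([442, 447, 0]) cube([36, 36, 388]);
translate([704, 447, 0]) cube([36, 36, 388]);


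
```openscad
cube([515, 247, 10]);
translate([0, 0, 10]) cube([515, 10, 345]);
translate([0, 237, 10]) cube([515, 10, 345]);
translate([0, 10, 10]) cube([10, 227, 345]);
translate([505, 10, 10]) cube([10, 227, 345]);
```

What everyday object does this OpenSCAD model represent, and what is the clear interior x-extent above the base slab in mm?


An open box. The internal width is 495 mm.

A 515×247 base slab with four walls standing on it — an open box. The base is 515 mm wide and the walls are 10 mm thick, so the internal width is 515 − 2 × 10 = 495 mm.


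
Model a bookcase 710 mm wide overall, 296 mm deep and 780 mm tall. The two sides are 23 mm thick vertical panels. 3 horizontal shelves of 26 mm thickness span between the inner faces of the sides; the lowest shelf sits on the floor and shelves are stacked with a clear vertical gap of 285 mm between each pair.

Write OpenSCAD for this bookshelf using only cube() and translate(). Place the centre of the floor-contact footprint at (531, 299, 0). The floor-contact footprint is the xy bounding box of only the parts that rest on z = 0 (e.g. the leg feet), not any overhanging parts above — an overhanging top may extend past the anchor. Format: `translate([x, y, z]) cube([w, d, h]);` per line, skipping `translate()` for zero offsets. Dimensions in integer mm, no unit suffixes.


translate([176, 151, 0]) cube([23, 296, 780]);
translate([863, 151, 0]) cube([23, 296, 780]);
translate([199, 151, 0]) cube([664, 296, 26]);
translate([199, 151, 311]) cube([664, 296, 26]);
translate([199, 151, 622]) cube([664, 296, 26]);


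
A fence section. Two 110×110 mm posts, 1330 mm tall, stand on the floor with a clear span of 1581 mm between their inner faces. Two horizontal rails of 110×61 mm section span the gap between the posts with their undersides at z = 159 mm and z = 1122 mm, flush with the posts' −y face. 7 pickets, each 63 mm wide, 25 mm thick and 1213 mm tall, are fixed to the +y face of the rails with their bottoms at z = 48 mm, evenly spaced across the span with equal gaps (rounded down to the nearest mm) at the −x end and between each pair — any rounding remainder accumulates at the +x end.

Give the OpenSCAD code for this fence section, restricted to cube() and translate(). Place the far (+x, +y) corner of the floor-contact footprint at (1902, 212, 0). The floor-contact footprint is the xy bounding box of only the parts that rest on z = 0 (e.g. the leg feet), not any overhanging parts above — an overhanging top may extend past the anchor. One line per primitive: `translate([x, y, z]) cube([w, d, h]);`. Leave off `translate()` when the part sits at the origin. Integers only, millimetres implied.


translate([101, 102, 0]) cube([110, 110, 1330]);
translate([1792, 102, 0]) cube([110, 110, 1330]);
translate([211, 102, 159]) cube([1581, 110, 61]);
translate([211, 102, 1122]) cube([1581, 110, 61]);
translate([353, 212, 48]) cube([63, 25, 1213]);
translate([558, 212, 48]) cube([63, 25, 1213]);
translate([763, 212, 48]) cube([63, 25, 1213]);
translate([968, 212, 48]) cube([63, 25, 1213]);
translate([1173, 212, 48]) cube([63, 25, 1213]);
translate([1378, 212, 48]) cube([63, 25, 1213]);
translate([1583, 212, 48]) cube([63, 25, 1213]);


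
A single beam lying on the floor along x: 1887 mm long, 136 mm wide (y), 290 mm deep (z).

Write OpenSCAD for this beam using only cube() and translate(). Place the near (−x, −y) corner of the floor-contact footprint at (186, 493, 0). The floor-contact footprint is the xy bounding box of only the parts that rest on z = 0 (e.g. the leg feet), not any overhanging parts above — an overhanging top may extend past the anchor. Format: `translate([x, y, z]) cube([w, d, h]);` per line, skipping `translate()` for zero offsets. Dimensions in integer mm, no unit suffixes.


translate([186, 493, 0]) cube([1887, 136, 290]);


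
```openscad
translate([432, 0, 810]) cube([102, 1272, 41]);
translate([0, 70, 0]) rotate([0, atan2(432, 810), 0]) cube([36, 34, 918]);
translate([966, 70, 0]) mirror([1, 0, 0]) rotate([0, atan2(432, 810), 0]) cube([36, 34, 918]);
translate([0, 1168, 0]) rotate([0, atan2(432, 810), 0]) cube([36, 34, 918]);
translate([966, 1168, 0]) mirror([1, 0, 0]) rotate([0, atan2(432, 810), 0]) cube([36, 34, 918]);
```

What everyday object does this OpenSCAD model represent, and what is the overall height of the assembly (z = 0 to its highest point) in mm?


A sawhorse. The overall height is 851 mm.

A beam across two mirrored pairs of raked legs — a sawhorse. The beam's underside is at z = 810 (matching the legs' vertical rise in atan2(432, 810)) and the beam is 41 mm tall, so its top is at 810 + 41 = 851 mm. The raked legs top out at the beam's underside, so that is the highest point.


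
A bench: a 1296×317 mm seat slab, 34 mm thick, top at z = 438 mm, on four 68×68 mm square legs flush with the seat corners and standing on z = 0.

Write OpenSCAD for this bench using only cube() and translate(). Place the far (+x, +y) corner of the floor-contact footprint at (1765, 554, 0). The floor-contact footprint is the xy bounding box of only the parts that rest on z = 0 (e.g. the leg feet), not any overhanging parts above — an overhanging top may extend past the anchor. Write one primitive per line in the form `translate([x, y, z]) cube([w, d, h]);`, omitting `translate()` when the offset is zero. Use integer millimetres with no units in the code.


// leg_h = 438 − 34 = 404
translate([469, 237, 404]) cube([1296, 317, 34]);
translate([469, 237, 0]) cube([68, 68, 404]);
translate([469, 486, 0]) cube([68, 68, 404]);
translate([1697, 237, 0]) cube([68, 68, 404]);
translate([1697, 486, 0]) cube([68, 68, 404]);


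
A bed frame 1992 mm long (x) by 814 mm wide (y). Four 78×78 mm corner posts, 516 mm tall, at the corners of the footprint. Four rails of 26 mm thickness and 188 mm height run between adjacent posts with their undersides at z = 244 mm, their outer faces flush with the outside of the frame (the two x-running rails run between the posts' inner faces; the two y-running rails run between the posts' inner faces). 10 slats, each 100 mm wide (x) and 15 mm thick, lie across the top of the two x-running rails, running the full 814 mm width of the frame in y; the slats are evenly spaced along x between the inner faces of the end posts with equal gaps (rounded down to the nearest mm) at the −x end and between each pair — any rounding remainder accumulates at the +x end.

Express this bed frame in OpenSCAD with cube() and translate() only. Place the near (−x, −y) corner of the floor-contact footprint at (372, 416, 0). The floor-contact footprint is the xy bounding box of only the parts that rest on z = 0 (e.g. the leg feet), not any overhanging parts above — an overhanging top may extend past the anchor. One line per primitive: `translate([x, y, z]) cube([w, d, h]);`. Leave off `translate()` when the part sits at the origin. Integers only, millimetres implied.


translate([372, 416, 0]) cube([78, 78, 516]);
translate([372, 1152, 0]) cube([78, 78, 516]);
translate([2286, 416, 0]) cube([78, 78, 516]);
translate([2286, 1152, 0]) cube([78, 78, 516]);
translate([450, 416, 244]) cube([1836, 26, 188]);
translate([450, 1204, 244]) cube([1836, 26, 188]);
translate([372, 494, 244]) cube([26, 658, 188]);
translate([2338, 494, 244]) cube([26, 658, 188]);
translate([526, 416, 432]) cube([100, 814, 15]);
translate([702, 416, 432]) cube([100, 814, 15]);
translate([878, 416, 432]) cube([100, 814, 15]);
translate([1054, 416, 432]) cube([100, 814, 15]);
translate([1230, 416, 432]) cube([100, 814, 15]);
translate([1406, 416, 432]) cube([100, 814, 15]);
translate([1582, 416, 432]) cube([100, 814, 15]);
translate([1758, 416, 432]) cube([100, 814, 15]);
translate([1934, 416, 432]) cube([100, 814, 15]);
translate([2110, 416, 432]) cube([100, 814, 15]);


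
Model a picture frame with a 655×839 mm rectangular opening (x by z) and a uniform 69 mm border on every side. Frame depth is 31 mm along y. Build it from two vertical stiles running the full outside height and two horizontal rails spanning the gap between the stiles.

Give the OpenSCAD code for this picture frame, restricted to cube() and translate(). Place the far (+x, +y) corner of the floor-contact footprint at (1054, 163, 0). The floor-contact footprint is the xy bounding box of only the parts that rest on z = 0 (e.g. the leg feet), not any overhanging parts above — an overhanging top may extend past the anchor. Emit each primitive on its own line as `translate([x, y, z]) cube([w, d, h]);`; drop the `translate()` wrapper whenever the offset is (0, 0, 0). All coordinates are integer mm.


translate([261, 132, 0]) cube([69, 31, 977]);
translate([985, 132, 0]) cube([69, 31, 977]);
translate([330, 132, 0]) cube([655, 31, 69]);
translate([330, 132, 908]) cube([655, 31, 69]);


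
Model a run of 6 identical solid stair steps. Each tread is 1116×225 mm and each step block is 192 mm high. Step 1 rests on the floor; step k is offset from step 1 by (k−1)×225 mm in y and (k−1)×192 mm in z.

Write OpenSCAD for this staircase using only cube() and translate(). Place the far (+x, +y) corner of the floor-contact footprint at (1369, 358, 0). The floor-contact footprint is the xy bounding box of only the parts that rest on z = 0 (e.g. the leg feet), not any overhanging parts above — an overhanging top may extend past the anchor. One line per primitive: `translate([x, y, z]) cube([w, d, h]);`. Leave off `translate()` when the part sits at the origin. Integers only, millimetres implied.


translate([253, 133, 0]) cube([1116, 225, 192]);
translate([253, 358, 192]) cube([1116, 225, 192]);
translate([253, 583, 384]) cube([1116, 225, 192]);
translate([253, 808, 576]) cube([1116, 225, 192]);
translate([253, 1033, 768]) cube([1116, 225, 192]);
translate([253, 1258, 960]) cube([1116, 225, 192]);


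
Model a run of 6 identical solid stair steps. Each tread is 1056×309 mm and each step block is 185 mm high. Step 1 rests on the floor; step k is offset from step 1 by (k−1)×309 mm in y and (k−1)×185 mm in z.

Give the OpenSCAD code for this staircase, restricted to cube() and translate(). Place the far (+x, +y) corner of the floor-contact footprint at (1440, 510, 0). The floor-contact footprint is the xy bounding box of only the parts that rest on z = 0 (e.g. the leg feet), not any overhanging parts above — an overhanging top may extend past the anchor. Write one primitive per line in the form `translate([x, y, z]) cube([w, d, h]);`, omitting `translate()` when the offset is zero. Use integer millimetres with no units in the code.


translate([384, 201, 0]) cube([1056, 309, 185]);
translate([384, 510, 185]) cube([1056, 309, 185]);
translate([384, 819, 370]) cube([1056, 309, 185]);
translate([384, 1128, 555]) cube([1056, 309, 185]);
translate([384, 1437, 740]) cube([1056, 309, 185]);
translate([384, 1746, 925]) cube([1056, 309, 185]);


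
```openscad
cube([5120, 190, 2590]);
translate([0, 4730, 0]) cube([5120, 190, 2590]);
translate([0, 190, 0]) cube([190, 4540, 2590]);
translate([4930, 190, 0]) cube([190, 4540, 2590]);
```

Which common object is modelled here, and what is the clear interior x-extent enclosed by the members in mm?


A house (or room) frame. The interior width is 4740 mm.

Four 2590 mm walls enclosing a rectangle with no floor or roof — a room or house frame. Outside width is 5120 mm and wall thickness is 190 mm, so the interior width is 5120 − 2 × 190 = 4740 mm.


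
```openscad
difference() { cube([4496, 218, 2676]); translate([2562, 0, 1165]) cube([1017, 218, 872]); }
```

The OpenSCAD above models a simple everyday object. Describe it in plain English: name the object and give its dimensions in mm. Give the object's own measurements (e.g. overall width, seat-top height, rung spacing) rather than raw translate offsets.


A wall 4496 mm long (x), 218 mm thick (y), 2676 mm tall, with a rectangular window opening cut through it. The opening is 1017 mm wide and 872 mm tall; its sill is at z = 1165 mm and its near (−x) edge is 2562 mm from the wall's −x end. The opening passes through the full wall thickness.


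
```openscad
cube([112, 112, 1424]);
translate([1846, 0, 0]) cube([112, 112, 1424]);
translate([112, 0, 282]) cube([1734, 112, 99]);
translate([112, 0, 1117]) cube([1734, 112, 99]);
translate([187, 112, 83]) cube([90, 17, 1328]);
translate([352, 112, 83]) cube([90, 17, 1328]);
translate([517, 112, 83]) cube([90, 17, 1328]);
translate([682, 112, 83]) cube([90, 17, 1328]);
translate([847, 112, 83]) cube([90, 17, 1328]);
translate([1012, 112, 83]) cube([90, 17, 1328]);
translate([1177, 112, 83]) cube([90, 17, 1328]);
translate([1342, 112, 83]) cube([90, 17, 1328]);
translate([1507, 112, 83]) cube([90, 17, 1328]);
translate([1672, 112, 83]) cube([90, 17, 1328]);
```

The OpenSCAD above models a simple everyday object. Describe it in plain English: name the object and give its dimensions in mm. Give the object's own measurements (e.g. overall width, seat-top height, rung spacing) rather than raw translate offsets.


A fence section. Two 112×112 mm posts, 1424 mm tall, stand on the floor with a clear span of 1734 mm between their inner faces. Two horizontal rails of 112×99 mm section span the gap between the posts with their undersides at z = 282 mm and z = 1117 mm, flush with the posts' −y face. 10 pickets, each 90 mm wide, 17 mm thick and 1328 mm tall, are fixed to the +y face of the rails with their bottoms at z = 83 mm, spaced across the span with a 75 mm gap after the −x post and between neighbouring pickets, with 84 mm left before the +x post.


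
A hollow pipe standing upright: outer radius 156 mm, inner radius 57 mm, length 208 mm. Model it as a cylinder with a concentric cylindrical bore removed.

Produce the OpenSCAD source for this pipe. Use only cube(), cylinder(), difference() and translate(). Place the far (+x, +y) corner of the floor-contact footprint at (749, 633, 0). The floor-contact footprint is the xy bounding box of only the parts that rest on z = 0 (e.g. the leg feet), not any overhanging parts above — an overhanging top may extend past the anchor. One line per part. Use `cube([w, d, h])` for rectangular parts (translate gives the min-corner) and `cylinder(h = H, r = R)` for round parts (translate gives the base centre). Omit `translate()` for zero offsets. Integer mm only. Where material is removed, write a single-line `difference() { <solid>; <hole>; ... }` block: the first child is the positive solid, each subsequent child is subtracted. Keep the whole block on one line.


difference() { translate([593, 477, 0]) cylinder(h = 208, r = 156); translate([593, 477, 0]) cylinder(h = 208, r = 57); }


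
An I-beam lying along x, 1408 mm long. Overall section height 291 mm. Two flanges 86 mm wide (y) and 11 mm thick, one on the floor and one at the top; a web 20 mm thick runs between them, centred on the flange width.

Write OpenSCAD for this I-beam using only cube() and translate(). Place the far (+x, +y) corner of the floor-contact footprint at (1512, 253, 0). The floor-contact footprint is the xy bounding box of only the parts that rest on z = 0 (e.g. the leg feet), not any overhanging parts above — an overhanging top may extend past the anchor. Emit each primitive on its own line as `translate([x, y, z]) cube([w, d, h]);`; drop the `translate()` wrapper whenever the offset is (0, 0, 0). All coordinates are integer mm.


translate([104, 167, 0]) cube([1408, 86, 11]);
translate([104, 200, 11]) cube([1408, 20, 269]);
translate([104, 167, 280]) cube([1408, 86, 11]);


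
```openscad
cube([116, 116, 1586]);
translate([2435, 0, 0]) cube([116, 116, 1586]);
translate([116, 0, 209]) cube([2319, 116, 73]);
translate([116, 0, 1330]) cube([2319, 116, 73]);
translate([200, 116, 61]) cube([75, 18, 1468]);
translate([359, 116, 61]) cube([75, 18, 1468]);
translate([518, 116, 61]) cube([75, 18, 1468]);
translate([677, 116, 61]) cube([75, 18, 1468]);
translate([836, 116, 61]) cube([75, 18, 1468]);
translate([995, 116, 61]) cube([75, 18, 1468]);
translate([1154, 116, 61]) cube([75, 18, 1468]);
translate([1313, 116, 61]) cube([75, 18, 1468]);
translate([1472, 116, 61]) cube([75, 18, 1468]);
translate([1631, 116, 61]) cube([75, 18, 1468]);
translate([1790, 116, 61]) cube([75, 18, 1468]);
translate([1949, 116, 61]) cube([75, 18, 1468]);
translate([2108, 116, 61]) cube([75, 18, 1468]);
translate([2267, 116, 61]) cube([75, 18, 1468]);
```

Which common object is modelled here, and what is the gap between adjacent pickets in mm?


A fence section. The picket gap is 84 mm.

Two posts, two rails, 14 pickets — a fence section. Span 2319 mm holds 14 pickets of 75 mm with 15 equal gaps: ⌊(2319 − 14·75) / 15⌋ = 84 mm.


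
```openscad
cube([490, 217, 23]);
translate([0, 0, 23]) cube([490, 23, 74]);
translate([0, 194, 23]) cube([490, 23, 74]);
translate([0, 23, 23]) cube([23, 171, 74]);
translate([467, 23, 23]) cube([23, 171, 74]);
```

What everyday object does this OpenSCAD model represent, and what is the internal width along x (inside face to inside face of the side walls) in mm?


An open box. The internal width is 444 mm.

A 490×217 base slab with four walls standing on it — an open box. The base is 490 mm wide and the walls are 23 mm thick, so the internal width is 490 − 2 × 23 = 444 mm.


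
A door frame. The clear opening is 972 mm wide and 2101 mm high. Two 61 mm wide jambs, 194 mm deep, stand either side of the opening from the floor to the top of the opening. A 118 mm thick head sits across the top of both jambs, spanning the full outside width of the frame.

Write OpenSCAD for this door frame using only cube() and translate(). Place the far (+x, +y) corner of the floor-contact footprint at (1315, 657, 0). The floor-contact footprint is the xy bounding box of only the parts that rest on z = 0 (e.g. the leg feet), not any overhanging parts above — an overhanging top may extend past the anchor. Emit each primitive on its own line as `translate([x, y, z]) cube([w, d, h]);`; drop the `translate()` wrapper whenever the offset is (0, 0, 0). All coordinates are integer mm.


translate([221, 463, 0]) cube([61, 194, 2101]);
translate([1254, 463, 0]) cube([61, 194, 2101]);
translate([221, 463, 2101]) cube([1094, 194, 118]);


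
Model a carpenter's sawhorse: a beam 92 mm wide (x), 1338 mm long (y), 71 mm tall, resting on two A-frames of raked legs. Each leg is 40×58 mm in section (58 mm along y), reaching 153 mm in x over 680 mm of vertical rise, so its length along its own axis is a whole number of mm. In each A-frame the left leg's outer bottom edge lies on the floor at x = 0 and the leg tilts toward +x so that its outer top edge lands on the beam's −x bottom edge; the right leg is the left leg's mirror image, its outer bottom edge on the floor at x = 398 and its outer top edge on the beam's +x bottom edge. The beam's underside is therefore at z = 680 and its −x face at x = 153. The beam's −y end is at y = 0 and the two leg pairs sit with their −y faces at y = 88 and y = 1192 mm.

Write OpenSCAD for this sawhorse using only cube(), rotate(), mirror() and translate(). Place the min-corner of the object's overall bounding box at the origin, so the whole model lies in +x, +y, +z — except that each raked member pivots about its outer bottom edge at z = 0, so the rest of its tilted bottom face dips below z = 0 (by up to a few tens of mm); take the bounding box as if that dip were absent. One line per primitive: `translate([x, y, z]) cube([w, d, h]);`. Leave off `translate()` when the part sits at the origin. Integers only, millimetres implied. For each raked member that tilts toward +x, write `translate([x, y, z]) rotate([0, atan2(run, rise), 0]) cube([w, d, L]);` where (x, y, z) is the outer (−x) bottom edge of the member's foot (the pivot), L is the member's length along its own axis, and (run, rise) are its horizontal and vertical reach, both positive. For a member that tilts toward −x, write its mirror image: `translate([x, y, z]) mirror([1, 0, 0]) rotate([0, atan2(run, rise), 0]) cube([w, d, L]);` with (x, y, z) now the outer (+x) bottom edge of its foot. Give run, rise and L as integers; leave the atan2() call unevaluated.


// leg length = √(153² + 680²) = 697
// right-leg outer foot x = 2·153 + 92 = 398
// beam min-corner = (153, 0, 680)
translate([153, 0, 680]) cube([92, 1338, 71]);
translate([0, 88, 0]) rotate([0, atan2(153, 680), 0]) cube([40, 58, 697]);
translate([398, 88, 0]) mirror([1, 0, 0]) rotate([0, atan2(153, 680), 0]) cube([40, 58, 697]);
translate([0, 1192, 0]) rotate([0, atan2(153, 680), 0]) cube([40, 58, 697]);
translate([398, 1192, 0]) mirror([1, 0, 0]) rotate([0, atan2(153, 680), 0]) cube([40, 58, 697]);


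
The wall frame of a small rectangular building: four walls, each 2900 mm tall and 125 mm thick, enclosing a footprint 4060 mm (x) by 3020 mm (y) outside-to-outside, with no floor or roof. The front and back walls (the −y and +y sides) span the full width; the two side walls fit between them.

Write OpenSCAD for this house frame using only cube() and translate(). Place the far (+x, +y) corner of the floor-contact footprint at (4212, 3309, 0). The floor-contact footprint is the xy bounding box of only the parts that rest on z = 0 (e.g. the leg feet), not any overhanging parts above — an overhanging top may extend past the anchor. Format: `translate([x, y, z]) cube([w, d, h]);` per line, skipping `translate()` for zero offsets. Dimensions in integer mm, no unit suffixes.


translate([152, 289, 0]) cube([4060, 125, 2900]);
translate([152, 3184, 0]) cube([4060, 125, 2900]);
translate([152, 414, 0]) cube([125, 2770, 2900]);
translate([4087, 414, 0]) cube([125, 2770, 2900]);


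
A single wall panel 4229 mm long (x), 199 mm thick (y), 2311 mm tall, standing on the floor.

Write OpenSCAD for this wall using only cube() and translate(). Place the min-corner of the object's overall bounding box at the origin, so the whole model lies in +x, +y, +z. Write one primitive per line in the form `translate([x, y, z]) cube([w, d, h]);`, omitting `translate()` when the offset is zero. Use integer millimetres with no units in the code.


cube([4229, 199, 2311]);


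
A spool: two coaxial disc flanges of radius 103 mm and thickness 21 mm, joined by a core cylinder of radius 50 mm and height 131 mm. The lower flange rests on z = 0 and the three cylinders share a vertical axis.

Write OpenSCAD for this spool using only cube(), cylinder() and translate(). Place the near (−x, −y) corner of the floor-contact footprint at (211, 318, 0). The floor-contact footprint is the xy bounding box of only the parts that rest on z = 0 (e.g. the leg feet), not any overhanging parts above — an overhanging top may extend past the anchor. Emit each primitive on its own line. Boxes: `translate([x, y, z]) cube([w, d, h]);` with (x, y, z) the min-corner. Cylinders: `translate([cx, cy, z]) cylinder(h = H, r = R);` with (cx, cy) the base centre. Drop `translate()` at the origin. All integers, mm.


translate([314, 421, 0]) cylinder(h = 21, r = 103);
translate([314, 421, 21]) cylinder(h = 131, r = 50);
translate([314, 421, 152]) cylinder(h = 21, r = 103);


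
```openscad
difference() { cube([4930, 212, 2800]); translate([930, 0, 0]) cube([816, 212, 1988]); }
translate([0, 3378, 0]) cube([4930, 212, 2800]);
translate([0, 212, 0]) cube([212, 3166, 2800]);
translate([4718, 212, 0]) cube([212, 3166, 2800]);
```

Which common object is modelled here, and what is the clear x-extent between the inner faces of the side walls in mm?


A single room. The interior width is 4506 mm.

Four walls enclosing a rectangle with a door in the front wall — a room. Outside width 4930 minus two 212 mm walls gives 4506 mm.


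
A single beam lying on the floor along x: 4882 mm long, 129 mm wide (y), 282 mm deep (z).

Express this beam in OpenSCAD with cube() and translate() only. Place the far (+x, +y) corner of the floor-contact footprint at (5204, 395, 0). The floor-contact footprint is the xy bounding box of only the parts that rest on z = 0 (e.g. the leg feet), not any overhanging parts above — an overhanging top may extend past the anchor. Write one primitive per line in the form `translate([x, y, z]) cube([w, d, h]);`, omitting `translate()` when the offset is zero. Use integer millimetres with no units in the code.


translate([322, 266, 0]) cube([4882, 129, 282]);


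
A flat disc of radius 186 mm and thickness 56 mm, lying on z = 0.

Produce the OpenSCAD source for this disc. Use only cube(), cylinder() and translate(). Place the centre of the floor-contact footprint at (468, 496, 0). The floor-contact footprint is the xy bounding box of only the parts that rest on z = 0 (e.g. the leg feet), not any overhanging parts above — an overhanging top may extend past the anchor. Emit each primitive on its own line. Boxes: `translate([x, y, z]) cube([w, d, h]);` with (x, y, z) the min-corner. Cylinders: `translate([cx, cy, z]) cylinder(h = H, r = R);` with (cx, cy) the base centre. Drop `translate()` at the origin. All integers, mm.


translate([468, 496, 0]) cylinder(h = 56, r = 186);


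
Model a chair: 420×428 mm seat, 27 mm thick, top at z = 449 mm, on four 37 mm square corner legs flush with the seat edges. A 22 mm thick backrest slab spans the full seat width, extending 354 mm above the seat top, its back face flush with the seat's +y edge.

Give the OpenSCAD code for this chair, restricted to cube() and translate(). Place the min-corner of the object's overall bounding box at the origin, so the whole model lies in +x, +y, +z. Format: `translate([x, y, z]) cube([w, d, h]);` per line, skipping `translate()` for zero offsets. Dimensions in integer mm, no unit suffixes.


// leg_h = 449 - 27 = 422
translate([0, 0, 422]) cube([420, 428, 27]);
cube([37, 37, 422]);
translate([383, 0, 0]) cube([37, 37, 422]);
translate([0, 391, 0]) cube([37, 37, 422]);
translate([383, 391, 0]) cube([37, 37, 422]);
translate([0, 406, 449]) cube([420, 22, 354]);


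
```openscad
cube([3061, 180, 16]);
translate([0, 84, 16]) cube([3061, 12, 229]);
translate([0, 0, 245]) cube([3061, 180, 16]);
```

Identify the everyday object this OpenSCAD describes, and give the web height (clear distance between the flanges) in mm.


An I-beam. The web height is 229 mm.

Two wide flanges with a thin centred web — an I-beam. Overall 261 mm minus two 16 mm flanges gives a web of 261 − 2·16 = 229 mm.


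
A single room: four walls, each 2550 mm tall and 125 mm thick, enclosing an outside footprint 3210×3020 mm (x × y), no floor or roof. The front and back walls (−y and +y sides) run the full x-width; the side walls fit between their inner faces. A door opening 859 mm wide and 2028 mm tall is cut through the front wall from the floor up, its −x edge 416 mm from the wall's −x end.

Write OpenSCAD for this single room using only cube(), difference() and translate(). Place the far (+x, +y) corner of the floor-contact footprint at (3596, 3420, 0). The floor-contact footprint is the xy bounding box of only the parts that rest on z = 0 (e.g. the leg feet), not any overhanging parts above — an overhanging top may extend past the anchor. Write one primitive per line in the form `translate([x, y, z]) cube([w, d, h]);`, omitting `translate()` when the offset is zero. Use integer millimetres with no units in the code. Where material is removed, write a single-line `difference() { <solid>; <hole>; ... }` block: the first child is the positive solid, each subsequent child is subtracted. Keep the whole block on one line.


difference() { translate([386, 400, 0]) cube([3210, 125, 2550]); translate([802, 400, 0]) cube([859, 125, 2028]); }
translate([386, 3295, 0]) cube([3210, 125, 2550]);
translate([386, 525, 0]) cube([125, 2770, 2550]);
translate([3471, 525, 0]) cube([125, 2770, 2550]);


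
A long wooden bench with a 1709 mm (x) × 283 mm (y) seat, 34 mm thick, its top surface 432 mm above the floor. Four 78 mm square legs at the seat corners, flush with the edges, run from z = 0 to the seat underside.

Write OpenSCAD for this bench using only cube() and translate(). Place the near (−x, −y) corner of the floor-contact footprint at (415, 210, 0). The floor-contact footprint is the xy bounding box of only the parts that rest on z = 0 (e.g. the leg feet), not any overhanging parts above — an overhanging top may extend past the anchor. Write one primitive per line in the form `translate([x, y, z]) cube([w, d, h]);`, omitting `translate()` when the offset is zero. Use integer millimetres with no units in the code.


// leg_h = 432 − 34 = 398
translate([415, 210, 398]) cube([1709, 283, 34]);
translate([415, 210, 0]) cube([78, 78, 398]);
translate([415, 415, 0]) cube([78, 78, 398]);
translate([2046, 210, 0]) cube([78, 78, 398]);
translate([2046, 415, 0]) cube([78, 78, 398]);


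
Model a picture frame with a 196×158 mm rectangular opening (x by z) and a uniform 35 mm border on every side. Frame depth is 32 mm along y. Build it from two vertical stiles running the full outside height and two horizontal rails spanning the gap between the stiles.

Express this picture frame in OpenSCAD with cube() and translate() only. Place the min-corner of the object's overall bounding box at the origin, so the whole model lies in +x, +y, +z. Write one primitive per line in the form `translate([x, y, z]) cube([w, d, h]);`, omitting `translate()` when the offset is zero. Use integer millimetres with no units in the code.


cube([35, 32, 228]);
translate([231, 0, 0]) cube([35, 32, 228]);
translate([35, 0, 0]) cube([196, 32, 35]);
translate([35, 0, 193]) cube([196, 32, 35]);


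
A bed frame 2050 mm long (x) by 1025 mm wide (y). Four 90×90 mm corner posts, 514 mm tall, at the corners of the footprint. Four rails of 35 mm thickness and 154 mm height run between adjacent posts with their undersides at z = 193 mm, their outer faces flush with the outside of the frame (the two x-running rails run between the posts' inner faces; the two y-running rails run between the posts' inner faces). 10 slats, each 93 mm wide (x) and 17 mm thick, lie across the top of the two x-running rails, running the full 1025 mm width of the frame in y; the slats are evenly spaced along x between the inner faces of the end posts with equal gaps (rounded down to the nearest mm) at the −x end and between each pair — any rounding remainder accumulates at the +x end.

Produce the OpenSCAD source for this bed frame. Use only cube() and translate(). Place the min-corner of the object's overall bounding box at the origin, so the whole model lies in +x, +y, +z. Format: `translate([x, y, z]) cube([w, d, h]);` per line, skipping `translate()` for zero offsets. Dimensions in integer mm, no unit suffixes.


cube([90, 90, 514]);
translate([0, 935, 0]) cube([90, 90, 514]);
translate([1960, 0, 0]) cube([90, 90, 514]);
translate([1960, 935, 0]) cube([90, 90, 514]);
translate([90, 0, 193]) cube([1870, 35, 154]);
translate([90, 990, 193]) cube([1870, 35, 154]);
translate([0, 90, 193]) cube([35, 845, 154]);
translate([2015, 90, 193]) cube([35, 845, 154]);
translate([175, 0, 347]) cube([93, 1025, 17]);
translate([353, 0, 347]) cube([93, 1025, 17]);
translate([531, 0, 347]) cube([93, 1025, 17]);
translate([709, 0, 347]) cube([93, 1025, 17]);
translate([887, 0, 347]) cube([93, 1025, 17]);
translate([1065, 0, 347]) cube([93, 1025, 17]);
translate([1243, 0, 347]) cube([93, 1025, 17]);
translate([1421, 0, 347]) cube([93, 1025, 17]);
translate([1599, 0, 347]) cube([93, 1025, 17]);
translate([1777, 0, 347]) cube([93, 1025, 17]);


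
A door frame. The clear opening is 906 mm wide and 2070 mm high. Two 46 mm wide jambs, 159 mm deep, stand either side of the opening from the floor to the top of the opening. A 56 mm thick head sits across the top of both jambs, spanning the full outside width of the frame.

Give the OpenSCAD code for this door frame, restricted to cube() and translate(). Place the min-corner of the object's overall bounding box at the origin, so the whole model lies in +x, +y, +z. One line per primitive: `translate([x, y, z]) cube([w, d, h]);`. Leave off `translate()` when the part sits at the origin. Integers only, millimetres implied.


cube([46, 159, 2070]);
translate([952, 0, 0]) cube([46, 159, 2070]);
translate([0, 0, 2070]) cube([998, 159, 56]);


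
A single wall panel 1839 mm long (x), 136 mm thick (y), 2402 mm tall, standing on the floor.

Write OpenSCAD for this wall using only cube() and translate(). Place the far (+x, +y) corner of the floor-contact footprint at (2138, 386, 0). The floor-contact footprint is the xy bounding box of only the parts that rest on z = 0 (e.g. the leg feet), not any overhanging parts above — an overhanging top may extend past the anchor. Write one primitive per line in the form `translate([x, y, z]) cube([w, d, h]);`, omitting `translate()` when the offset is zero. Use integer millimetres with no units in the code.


translate([299, 250, 0]) cube([1839, 136, 2402]);


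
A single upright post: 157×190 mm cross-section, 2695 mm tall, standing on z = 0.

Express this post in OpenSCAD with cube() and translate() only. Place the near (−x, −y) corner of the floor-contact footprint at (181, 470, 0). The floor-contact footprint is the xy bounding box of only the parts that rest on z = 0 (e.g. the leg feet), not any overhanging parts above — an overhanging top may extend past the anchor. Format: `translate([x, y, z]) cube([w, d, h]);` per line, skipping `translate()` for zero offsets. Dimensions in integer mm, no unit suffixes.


translate([181, 470, 0]) cube([157, 190, 2695]);


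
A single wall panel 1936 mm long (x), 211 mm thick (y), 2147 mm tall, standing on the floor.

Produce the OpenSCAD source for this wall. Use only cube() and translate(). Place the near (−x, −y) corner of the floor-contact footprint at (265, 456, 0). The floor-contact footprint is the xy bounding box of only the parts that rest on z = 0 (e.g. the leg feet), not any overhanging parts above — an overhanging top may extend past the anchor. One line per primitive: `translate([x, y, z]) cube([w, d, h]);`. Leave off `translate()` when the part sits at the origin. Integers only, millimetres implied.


translate([265, 456, 0]) cube([1936, 211, 2147]);


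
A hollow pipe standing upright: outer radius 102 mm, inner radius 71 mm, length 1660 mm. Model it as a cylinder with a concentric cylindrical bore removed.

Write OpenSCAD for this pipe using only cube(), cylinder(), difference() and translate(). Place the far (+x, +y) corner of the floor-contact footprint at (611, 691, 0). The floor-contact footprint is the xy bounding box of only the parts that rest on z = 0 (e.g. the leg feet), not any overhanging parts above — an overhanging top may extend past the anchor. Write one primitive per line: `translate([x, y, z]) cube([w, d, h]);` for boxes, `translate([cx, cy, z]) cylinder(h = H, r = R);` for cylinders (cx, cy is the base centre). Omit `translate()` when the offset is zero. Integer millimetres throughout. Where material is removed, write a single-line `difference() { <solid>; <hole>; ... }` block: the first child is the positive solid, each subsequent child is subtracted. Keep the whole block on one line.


difference() { translate([509, 589, 0]) cylinder(h = 1660, r = 102); translate([509, 589, 0]) cylinder(h = 1660, r = 71); }


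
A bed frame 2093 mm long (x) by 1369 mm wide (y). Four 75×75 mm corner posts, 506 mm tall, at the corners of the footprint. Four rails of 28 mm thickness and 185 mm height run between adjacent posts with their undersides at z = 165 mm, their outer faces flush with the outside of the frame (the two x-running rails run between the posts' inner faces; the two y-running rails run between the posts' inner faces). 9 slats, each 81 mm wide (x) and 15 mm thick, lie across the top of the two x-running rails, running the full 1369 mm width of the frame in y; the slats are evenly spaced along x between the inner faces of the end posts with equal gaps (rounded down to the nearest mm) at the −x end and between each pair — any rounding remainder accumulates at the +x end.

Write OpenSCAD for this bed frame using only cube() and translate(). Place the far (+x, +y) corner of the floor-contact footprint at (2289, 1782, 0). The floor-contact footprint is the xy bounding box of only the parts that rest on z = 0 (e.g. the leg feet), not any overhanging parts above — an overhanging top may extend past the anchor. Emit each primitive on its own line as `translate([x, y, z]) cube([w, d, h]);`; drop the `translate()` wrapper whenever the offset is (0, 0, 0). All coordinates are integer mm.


translate([196, 413, 0]) cube([75, 75, 506]);
translate([196, 1707, 0]) cube([75, 75, 506]);
translate([2214, 413, 0]) cube([75, 75, 506]);
translate([2214, 1707, 0]) cube([75, 75, 506]);
translate([271, 413, 165]) cube([1943, 28, 185]);
translate([271, 1754, 165]) cube([1943, 28, 185]);
translate([196, 488, 165]) cube([28, 1219, 185]);
translate([2261, 488, 165]) cube([28, 1219, 185]);
translate([392, 413, 350]) cube([81, 1369, 15]);
translate([594, 413, 350]) cube([81, 1369, 15]);
translate([796, 413, 350]) cube([81, 1369, 15]);
translate([998, 413, 350]) cube([81, 1369, 15]);
translate([1200, 413, 350]) cube([81, 1369, 15]);
translate([1402, 413, 350]) cube([81, 1369, 15]);
translate([1604, 413, 350]) cube([81, 1369, 15]);
translate([1806, 413, 350]) cube([81, 1369, 15]);
translate([2008, 413, 350]) cube([81, 1369, 15]);


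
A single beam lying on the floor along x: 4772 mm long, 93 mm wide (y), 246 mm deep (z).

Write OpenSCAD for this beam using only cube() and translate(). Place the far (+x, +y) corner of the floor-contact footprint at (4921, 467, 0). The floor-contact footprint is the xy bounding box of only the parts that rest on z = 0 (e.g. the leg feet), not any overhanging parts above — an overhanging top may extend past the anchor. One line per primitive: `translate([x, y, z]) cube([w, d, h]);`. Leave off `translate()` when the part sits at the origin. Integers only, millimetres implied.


translate([149, 374, 0]) cube([4772, 93, 246]);


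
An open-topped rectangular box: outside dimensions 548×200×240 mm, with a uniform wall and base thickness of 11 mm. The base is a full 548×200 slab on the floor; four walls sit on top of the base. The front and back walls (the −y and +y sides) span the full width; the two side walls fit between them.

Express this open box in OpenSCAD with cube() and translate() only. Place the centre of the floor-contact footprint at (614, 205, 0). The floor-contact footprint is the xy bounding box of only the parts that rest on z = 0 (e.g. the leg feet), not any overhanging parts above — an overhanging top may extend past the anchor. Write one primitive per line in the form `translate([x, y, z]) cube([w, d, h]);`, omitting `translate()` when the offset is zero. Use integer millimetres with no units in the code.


translate([340, 105, 0]) cube([548, 200, 11]);
translate([340, 105, 11]) cube([548, 11, 229]);
translate([340, 294, 11]) cube([548, 11, 229]);
translate([340, 116, 11]) cube([11, 178, 229]);
translate([877, 116, 11]) cube([11, 178, 229]);


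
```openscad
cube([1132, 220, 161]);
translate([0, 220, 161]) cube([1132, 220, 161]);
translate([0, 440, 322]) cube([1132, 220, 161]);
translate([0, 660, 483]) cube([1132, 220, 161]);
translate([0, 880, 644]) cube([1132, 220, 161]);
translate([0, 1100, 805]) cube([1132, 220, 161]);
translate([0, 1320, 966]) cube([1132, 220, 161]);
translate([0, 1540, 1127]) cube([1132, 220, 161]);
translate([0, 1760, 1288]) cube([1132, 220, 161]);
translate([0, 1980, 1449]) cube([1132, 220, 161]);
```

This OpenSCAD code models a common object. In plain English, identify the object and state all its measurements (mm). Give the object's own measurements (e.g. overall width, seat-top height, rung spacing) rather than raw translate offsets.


A straight staircase of 10 solid steps. Each step is 1132 mm wide (x), 220 mm deep (y, the going) and 161 mm tall (the rise). The first step rests on the floor; each subsequent step sits one going further in +y and one rise higher in +z, directly behind and above the previous step with no overlap.
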